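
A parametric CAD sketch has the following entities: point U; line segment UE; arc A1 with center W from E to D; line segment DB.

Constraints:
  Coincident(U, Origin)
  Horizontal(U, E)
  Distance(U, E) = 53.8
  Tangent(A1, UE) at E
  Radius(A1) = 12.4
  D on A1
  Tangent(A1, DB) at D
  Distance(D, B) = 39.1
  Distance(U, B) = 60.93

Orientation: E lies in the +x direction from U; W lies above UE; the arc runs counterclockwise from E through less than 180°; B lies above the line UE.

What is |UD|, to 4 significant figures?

66.19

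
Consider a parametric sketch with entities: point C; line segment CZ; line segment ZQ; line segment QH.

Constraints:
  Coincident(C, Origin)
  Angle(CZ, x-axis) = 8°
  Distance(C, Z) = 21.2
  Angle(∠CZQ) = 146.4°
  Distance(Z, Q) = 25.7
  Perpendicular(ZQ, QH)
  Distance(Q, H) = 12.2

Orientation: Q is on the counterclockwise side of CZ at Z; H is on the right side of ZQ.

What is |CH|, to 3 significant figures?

49.5

∠CZQ = 146.4°, so ZQ runs at 8.0° + (180° − 146.4°) = 41.6° from the x-axis; with |ZQ| = 25.7, Q = Z + 25.7·(cos 41.6°, sin 41.6°) = (40.2, 20.0). The perpendicularity gives QH at right angles to ZQ; with |QH| = 12.2 on the right of ZQ, H = Q + 12.2·(0.664, -0.748) = (48.3, 10.9). Then |CH| = |H − C| = 49.5.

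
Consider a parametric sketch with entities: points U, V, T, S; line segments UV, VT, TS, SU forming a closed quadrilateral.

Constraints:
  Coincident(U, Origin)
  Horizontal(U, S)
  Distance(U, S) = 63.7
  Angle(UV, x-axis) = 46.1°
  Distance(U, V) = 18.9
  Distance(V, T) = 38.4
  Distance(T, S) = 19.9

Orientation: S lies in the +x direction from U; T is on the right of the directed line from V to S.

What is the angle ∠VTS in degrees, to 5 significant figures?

124.91°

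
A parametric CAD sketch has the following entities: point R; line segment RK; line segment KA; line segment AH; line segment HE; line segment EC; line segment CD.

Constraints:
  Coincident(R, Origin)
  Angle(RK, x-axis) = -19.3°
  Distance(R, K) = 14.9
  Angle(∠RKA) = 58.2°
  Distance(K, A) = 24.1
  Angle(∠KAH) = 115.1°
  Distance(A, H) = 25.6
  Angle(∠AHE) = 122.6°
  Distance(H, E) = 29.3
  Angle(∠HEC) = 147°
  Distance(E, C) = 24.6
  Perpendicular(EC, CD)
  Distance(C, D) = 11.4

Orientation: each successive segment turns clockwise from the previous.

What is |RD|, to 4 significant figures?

38.53

R is at the origin; RK runs at -19.3° with length 14.9, so K = (14.06, -4.925). ∠RKA = 58.2° gives KA at -141.1° from the x-axis; with |KA| = 24.1, A = (-4.693, -20.06). ∠KAH = 115.1° gives AH at 154.0° from the x-axis; with |AH| = 25.6, H = (-27.70, -8.836). ∠AHE = 122.6° gives HE at 96.60° from the x-axis; with |HE| = 29.3, E = (-31.07, 20.27). ∠HEC = 147.0° gives EC at 63.60° from the x-axis; with |EC| = 24.6, C = (-20.13, 42.30). EC is perpendicular to CD, so CD runs at -26.40°; with |CD| = 11.4, D = (-9.921, 37.24). Then |RD| = |D − R| = 38.53.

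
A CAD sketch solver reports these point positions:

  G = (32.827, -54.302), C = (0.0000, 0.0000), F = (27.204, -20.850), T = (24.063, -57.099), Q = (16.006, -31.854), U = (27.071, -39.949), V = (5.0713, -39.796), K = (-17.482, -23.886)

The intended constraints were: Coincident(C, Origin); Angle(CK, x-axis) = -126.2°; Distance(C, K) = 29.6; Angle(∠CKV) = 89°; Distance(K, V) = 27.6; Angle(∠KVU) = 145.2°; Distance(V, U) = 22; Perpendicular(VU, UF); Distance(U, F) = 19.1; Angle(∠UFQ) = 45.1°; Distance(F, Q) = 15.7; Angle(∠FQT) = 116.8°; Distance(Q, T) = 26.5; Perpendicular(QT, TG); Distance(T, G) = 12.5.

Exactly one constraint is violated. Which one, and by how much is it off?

Distance(T, G) = 12.5 — off by 3.30.

C = (0.00, 0.00) ✓; CK at -126.2° ✓; |CK| = 29.60 ✓; ∠CKV = 89.00° ✓; |KV| = 27.60 ✓; ∠KVU = 145.2° ✓; |VU| = 22.00 ✓; ∠(VU, UF) = 90.00° ✓; |UF| = 19.10 ✓; ∠UFQ = 45.10° ✓; |FQ| = 15.70 ✓; ∠FQT = 116.8° ✓; |QT| = 26.50 ✓; ∠(QT, TG) = 90.00° ✓; |TG| = 9.200 ✗.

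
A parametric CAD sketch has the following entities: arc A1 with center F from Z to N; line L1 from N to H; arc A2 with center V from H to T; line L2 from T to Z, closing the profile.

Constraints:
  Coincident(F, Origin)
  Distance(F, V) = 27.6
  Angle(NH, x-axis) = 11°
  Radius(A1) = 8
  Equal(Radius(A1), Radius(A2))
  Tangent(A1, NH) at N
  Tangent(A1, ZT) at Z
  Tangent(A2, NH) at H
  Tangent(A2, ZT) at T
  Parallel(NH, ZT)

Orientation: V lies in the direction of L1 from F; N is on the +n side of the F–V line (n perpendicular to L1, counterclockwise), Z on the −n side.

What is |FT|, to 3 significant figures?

28.7

The slot axis is L1's direction at 11.0°, so u = (cos 11.0°, sin 11.0°) = (0.982, 0.191) and n = (−sin 11.0°, cos 11.0°) = (-0.191, 0.982). F is at the origin and V lies 27.6 along u from F, so V = 27.6·u = (27.1, 5.27). Tangency of A1 to both parallel lines with radius 8.0 puts N and Z at F ± 8.0·n: N = (-1.53, 7.85), Z = (1.53, -7.85). Equal radii place H and T the same way about V: H = V + 8.0·n = (25.6, 13.1), T = V − 8.0·n = (28.6, -2.59). Then |FT| = |T − F| = 28.7.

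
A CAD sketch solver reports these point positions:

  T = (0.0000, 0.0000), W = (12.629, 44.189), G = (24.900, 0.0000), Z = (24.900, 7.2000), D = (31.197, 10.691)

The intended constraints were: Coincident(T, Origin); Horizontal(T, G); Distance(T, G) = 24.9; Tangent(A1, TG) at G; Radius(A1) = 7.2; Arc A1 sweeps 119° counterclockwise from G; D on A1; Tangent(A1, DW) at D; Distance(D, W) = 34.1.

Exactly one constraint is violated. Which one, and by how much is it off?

Distance(D, W) = 34.1 — off by 4.20.

T = (0.00, 0.00) ✓; T.y = 0.00, G.y = 0.00 ✓; |TG| = 24.90 ✓; ∠(ZG, GT) = 90.00° ✓; |ZG| = 7.200 ✓; bearing(Z→D) − bearing(Z→G) = 119.0° ✓; |ZD| = 7.200 ✓; ∠(ZD, DW) = 90.00° ✓; |DW| = 38.30 ✗.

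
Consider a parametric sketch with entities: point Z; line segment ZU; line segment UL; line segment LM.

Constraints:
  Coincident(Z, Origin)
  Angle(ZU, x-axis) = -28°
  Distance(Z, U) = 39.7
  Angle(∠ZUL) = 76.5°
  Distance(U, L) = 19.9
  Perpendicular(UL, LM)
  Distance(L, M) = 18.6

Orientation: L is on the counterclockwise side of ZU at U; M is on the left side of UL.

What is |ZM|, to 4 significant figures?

22.65

∠ZUL = 76.5°, so UL runs at -28.0° + (180° − 76.5°) = 75.50° from the x-axis; with |UL| = 19.9, L = U + 19.9·(cos 75.50°, sin 75.50°) = (40.04, 0.6281). UL ⟂ LM; with |LM| = 18.6 on the left of UL, M = L + 18.6·(-0.9681, 0.2504) = (22.03, 5.285). Then |ZM| = |M − Z| = 22.65.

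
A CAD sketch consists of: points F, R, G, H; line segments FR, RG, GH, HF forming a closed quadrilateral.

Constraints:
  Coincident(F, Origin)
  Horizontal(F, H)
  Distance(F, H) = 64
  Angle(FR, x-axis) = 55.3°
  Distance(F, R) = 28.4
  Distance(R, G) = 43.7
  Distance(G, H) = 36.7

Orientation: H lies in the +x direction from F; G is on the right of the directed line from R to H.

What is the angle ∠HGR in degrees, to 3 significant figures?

82.4°

F is at the origin; F and H share the same y with |FH| = 64.0 and H in +x, so H = (64.0, 0). FR runs at 55.3° with |FR| = 28.4, so R = (16.2, 23.3). G is determined by |RG| = 43.7 and |GH| = 36.7 together: it lies at the intersection of circle(R, 43.7) and circle(H, 36.7). With |RH| = 53.2, the foot of the radical line on RH is 31.9 from R and the perpendicular offset is √(43.7² − 31.9²) = 29.9. Taking the right-of-RH solution: G = (31.7, -17.5).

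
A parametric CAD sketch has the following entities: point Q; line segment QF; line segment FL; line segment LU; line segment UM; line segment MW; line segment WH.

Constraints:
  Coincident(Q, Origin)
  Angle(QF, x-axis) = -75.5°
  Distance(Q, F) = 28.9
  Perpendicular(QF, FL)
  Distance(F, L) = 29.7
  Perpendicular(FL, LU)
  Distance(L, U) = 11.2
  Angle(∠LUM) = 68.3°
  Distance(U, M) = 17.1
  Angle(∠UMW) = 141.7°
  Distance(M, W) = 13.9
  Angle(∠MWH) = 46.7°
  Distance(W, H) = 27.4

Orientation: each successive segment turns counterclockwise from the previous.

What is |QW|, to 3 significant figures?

36.7

∠LUM = 68.3° gives UM at -144° from the x-axis; with |UM| = 17.1, M = (19.4, -19.8). ∠UMW = 141.7° gives MW at -106° from the x-axis; with |MW| = 13.9, W = (15.7, -33.2). Then |QW| = |W − Q| = 36.7.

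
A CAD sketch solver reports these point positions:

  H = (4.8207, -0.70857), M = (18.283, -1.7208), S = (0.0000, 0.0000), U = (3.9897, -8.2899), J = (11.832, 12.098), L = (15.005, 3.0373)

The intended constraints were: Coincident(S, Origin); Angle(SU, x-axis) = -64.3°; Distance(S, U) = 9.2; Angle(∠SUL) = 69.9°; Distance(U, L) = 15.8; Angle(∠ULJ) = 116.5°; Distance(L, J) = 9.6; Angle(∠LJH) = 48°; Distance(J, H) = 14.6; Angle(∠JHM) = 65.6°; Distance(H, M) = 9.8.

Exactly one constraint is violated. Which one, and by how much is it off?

Distance(H, M) = 9.8 — off by 3.70.

S = (0.00, 0.00) ✓; SU at -64.30° ✓; |SU| = 9.200 ✓; ∠SUL = 69.90° ✓; |UL| = 15.80 ✓; ∠ULJ = 116.5° ✓; |LJ| = 9.600 ✓; ∠LJH = 48.00° ✓; |JH| = 14.60 ✓; ∠JHM = 65.60° ✓; |HM| = 13.50 ✗.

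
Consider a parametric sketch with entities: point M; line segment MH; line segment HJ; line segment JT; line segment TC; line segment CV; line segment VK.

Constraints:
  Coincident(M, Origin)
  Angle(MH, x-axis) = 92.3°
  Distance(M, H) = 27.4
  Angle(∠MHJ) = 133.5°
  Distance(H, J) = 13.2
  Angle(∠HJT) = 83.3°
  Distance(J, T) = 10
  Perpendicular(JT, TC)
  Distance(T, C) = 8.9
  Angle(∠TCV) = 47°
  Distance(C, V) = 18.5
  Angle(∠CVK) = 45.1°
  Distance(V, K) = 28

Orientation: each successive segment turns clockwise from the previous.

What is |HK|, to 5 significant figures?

29.046

∠TCV = 47.0° gives CV at 86.100° from the x-axis; with |CV| = 18.5, V = (8.7612, 41.925). ∠CVK = 45.1° gives VK at -48.800° from the x-axis; with |VK| = 28.0, K = (27.205, 20.857). Then |HK| = |K − H| = 29.046.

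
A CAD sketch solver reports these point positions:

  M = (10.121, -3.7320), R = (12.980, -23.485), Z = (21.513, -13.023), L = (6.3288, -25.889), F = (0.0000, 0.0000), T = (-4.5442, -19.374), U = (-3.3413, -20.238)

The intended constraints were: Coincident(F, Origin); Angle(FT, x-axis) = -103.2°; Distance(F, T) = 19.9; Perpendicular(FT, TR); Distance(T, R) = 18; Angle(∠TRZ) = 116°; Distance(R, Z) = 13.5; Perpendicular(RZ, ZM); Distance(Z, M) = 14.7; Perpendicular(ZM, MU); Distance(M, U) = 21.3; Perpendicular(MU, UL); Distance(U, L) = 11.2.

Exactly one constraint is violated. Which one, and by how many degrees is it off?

Perpendicular(MU, UL) — off by 8.90°.

F = (0.00, 0.00) ✓; FT at -103.2° ✓; |FT| = 19.90 ✓; ∠(FT, TR) = 90.00° ✓; |TR| = 18.00 ✓; ∠TRZ = 116.0° ✓; |RZ| = 13.50 ✓; ∠(RZ, ZM) = 90.00° ✓; |ZM| = 14.70 ✓; ∠(ZM, MU) = 90.00° ✓; |MU| = 21.30 ✓; ∠(MU, UL) = 98.90° ✗; |UL| = 11.20 ✓.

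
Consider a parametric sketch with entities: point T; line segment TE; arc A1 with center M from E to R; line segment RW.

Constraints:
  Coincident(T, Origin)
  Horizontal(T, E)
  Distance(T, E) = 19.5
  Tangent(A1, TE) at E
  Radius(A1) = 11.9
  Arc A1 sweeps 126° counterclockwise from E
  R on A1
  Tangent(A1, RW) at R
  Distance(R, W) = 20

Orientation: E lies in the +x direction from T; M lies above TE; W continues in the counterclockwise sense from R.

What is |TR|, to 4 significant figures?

34.72

T is at the origin; TE is horizontal with |TE| = 19.5 and E on the +x side, so E = (19.50, 0.000). A1 meets TE tangentially, so ME is at right angles to TE, so M = E + (0, 11.9) = (19.50, 11.90). On A1, E sits at bearing -90° from M; a 126° counterclockwise sweep puts R at bearing 36°, so R = M + 11.9·(cos 36°, sin 36°) = (29.13, 18.89). Then |TR| = |R − T| = 34.72.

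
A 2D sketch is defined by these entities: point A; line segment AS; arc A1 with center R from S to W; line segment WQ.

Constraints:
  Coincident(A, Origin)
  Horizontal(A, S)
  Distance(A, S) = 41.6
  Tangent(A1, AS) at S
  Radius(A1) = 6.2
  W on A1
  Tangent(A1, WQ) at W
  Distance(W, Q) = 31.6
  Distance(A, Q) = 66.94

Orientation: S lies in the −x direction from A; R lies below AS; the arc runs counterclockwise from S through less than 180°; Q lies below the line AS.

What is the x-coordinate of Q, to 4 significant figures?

-57.56

A is at the origin; AS is horizontal with |AS| = 41.6 and S on the −x side, so S = (-41.60, 0.000). The tangent condition forces RS to be normal to AS, so R = S + (0, -6.2) = (-41.60, -6.200). Since RW ⟂ WQ (tangency), |RQ| = √(6.2² + 31.6²) = 32.20 regardless of where W sits on A1. So Q lies on both circle(A, 66.94) and circle(R, 32.20); the below-AS intersection is Q = (-57.56, -34.17). W is the foot of the tangent from Q: W = (-47.48, -4.221).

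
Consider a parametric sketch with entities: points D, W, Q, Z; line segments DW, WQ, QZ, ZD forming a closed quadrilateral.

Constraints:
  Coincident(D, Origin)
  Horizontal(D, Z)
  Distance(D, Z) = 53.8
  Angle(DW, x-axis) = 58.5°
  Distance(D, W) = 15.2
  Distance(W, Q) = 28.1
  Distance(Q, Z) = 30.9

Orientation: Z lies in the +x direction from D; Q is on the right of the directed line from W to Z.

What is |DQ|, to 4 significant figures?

26.35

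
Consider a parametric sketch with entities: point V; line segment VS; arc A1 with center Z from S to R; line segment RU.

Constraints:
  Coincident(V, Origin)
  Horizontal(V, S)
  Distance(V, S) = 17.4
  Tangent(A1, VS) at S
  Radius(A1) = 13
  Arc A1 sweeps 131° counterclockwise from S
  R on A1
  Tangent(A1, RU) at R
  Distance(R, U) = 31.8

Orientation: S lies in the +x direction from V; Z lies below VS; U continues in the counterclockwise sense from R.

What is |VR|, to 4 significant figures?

22.83

A1 meets VS tangentially, so ZS is at right angles to VS, so Z = S + (0, -13) = (17.40, -13.00). On A1, S sits at bearing 90° from Z; a 131° counterclockwise sweep puts R at bearing 221°, so R = Z + 13.0·(cos 221°, sin 221°) = (7.589, -21.53). Then |VR| = |R − V| = 22.83.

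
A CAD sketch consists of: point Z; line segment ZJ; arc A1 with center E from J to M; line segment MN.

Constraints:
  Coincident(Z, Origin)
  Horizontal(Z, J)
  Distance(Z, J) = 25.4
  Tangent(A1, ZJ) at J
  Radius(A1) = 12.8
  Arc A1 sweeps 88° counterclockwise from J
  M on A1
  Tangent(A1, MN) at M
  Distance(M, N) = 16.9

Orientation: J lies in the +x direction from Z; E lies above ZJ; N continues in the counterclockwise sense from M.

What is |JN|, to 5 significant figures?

32.159

Z is at the origin; ZJ is horizontal with |ZJ| = 25.4 and J on the +x side, so J = (25.400, 0.0000). A1 meets ZJ tangentially, so EJ is at right angles to ZJ, so E = J + (0, 12.8) = (25.400, 12.800). On A1, J sits at bearing -90° from E; an 88° counterclockwise sweep puts M at bearing -2°, so M = E + 12.8·(cos -2°, sin -2°) = (38.192, 12.353). Tangency of A1 to MN means the radius EM is perpendicular to MN, so MN runs along (−sin -2°, cos -2°); with |MN| = 16.9, N = (38.782, 29.243). Then |JN| = |N − J| = 32.159.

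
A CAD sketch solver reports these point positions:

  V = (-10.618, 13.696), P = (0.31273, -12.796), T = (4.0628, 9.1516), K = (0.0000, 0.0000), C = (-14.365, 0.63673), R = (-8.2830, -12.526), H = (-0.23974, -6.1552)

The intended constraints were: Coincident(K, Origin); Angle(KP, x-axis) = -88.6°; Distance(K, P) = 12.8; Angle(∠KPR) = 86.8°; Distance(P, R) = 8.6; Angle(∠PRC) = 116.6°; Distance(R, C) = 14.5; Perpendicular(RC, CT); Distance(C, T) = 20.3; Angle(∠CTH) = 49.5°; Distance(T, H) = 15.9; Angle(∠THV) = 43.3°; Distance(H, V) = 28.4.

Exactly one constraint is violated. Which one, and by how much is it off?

Distance(H, V) = 28.4 — off by 6.00.

K = (0.00, 0.00) ✓; KP at -88.60° ✓; |KP| = 12.80 ✓; ∠KPR = 86.80° ✓; |PR| = 8.600 ✓; ∠PRC = 116.6° ✓; |RC| = 14.50 ✓; ∠(RC, CT) = 90.00° ✓; |CT| = 20.30 ✓; ∠CTH = 49.50° ✓; |TH| = 15.90 ✓; ∠THV = 43.30° ✓; |HV| = 22.40 ✗.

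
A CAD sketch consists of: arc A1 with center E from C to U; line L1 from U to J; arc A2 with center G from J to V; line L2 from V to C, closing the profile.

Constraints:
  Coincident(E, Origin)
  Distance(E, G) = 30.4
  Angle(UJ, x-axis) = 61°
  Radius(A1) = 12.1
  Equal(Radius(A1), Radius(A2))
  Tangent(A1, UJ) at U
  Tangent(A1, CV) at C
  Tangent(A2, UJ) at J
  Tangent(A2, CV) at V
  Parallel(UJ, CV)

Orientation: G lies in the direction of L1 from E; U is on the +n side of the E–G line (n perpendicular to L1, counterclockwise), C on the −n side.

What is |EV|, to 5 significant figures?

32.720

The slot axis is L1's direction at 61.0°, so u = (cos 61.0°, sin 61.0°) = (0.48481, 0.87462) and n = (−sin 61.0°, cos 61.0°) = (-0.87462, 0.48481). E is at the origin and G lies 30.4 along u from E, so G = 30.4·u = (14.738, 26.588). Tangency of A1 to both parallel lines with radius 12.1 puts U and C at E ± 12.1·n: U = (-10.583, 5.8662), C = (10.583, -5.8662). Equal radii place J and V the same way about G: J = G + 12.1·n = (4.1553, 32.455), V = G − 12.1·n = (25.321, 20.722). Then |EV| = |V − E| = 32.720.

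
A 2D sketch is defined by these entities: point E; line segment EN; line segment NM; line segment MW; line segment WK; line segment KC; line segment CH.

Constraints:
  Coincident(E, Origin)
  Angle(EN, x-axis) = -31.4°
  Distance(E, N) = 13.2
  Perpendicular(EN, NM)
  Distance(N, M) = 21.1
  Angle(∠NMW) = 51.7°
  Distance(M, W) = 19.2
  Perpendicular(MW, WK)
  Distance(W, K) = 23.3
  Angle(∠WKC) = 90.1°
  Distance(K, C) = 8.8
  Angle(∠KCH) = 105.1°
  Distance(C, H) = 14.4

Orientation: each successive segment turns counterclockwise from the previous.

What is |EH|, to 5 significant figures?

16.844

E is at the origin; EN runs at -31.4° with length 13.2, so N = (11.267, -6.8773). EN ⟂ NM, so NM runs at 58.600°; with |NM| = 21.1, M = (22.260, 11.133). ∠NMW = 51.7° gives MW at -173.10° from the x-axis; with |MW| = 19.2, W = (3.1992, 8.8260). MW is perpendicular to WK, so WK runs at -83.100°; with |WK| = 23.3, K = (5.9984, -14.305). ∠WKC = 90.1° gives KC at 6.8000° from the x-axis; with |KC| = 8.8, C = (14.737, -13.263). ∠KCH = 105.1° gives CH at 81.700° from the x-axis; with |CH| = 14.4, H = (16.815, 0.98585). Then |EH| = |H − E| = 16.844.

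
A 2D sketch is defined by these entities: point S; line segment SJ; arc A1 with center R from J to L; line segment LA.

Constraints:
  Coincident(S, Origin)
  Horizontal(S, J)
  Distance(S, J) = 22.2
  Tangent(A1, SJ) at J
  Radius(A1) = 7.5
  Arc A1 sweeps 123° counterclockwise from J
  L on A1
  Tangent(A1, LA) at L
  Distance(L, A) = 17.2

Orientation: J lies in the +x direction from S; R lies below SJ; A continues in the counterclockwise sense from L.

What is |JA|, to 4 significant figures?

26.19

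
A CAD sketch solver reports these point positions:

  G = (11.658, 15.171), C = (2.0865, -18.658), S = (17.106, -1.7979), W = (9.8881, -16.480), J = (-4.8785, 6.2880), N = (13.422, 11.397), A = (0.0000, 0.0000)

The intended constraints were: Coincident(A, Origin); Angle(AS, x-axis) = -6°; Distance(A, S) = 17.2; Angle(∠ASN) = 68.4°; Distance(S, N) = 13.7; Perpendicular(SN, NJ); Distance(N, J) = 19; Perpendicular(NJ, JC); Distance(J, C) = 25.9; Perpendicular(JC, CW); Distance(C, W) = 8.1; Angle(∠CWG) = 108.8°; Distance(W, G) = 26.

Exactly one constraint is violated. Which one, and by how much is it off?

Distance(W, G) = 26 — off by 5.70.

A = (0.00, 0.00) ✓; AS at -6.000° ✓; |AS| = 17.20 ✓; ∠ASN = 68.40° ✓; |SN| = 13.70 ✓; ∠(SN, NJ) = 90.00° ✓; |NJ| = 19.00 ✓; ∠(NJ, JC) = 90.00° ✓; |JC| = 25.90 ✓; ∠(JC, CW) = 90.00° ✓; |CW| = 8.100 ✓; ∠CWG = 108.8° ✓; |WG| = 31.70 ✗.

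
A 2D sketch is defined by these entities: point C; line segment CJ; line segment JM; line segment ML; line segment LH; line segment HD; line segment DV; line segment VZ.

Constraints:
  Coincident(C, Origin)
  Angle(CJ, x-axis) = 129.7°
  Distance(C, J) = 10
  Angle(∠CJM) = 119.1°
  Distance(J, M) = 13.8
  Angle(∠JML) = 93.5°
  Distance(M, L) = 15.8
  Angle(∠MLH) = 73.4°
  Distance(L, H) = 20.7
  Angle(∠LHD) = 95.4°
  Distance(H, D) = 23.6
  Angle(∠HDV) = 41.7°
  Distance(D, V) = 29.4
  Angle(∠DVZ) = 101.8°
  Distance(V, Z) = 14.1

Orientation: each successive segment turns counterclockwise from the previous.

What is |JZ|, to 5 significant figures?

22.601

C is at the origin; CJ runs at 129.7° with length 10.0, so J = (-6.3877, 7.6940). ∠CJM = 119.1° gives JM at -169.40° from the x-axis; with |JM| = 13.8, M = (-19.952, 5.1555). ∠JML = 93.5° gives ML at -82.900° from the x-axis; with |ML| = 15.8, L = (-17.999, -10.523). ∠MLH = 73.4° gives LH at 23.700° from the x-axis; with |LH| = 20.7, H = (0.95493, -2.2031). ∠LHD = 95.4° gives HD at 108.30° from the x-axis; with |HD| = 23.6, D = (-6.4553, 20.203). ∠HDV = 41.7° gives DV at -113.40° from the x-axis; with |DV| = 29.4, V = (-18.131, -6.7786). ∠DVZ = 101.8° gives VZ at -35.200° from the x-axis; with |VZ| = 14.1, Z = (-6.6097, -14.906). Then |JZ| = |Z − J| = 22.601.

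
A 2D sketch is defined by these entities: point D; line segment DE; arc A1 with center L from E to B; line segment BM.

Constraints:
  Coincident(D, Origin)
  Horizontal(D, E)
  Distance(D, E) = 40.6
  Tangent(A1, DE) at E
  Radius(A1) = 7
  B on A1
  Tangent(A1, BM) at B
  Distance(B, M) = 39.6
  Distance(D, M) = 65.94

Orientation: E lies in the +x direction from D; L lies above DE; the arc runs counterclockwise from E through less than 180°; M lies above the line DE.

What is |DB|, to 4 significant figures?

48.14

Checks: |LB| = 7.000 ✓; ∠(LB, BM) = 90.00° ✓; |BM| = 39.60 ✓; |DM| = 65.94 ✓.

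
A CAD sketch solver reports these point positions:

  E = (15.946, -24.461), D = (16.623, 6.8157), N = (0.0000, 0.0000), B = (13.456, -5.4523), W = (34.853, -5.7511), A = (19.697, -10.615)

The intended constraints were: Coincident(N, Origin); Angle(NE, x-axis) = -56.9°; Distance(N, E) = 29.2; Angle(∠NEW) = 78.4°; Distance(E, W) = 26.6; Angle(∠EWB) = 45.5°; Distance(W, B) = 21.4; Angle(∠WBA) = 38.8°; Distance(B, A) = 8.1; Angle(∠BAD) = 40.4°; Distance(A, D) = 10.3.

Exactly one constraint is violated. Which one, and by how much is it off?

Distance(A, D) = 10.3 — off by 7.40.

N = (0.00, 0.00) ✓; NE at -56.90° ✓; |NE| = 29.20 ✓; ∠NEW = 78.40° ✓; |EW| = 26.60 ✓; ∠EWB = 45.50° ✓; |WB| = 21.40 ✓; ∠WBA = 38.80° ✓; |BA| = 8.100 ✓; ∠BAD = 40.40° ✓; |AD| = 17.70 ✗.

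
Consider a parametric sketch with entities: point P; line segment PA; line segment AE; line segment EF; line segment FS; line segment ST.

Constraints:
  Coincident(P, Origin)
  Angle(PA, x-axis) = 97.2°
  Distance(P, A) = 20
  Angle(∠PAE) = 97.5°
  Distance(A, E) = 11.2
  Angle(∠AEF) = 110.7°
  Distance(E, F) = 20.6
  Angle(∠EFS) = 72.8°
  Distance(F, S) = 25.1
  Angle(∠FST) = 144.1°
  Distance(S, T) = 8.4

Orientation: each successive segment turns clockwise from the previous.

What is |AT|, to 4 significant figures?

21.27

P is at the origin; PA runs at 97.2° with length 20.0, so A = (-2.507, 19.84). ∠PAE = 97.5° gives AE at 14.70° from the x-axis; with |AE| = 11.2, E = (8.327, 22.68). ∠AEF = 110.7° gives EF at -54.60° from the x-axis; with |EF| = 20.6, F = (20.26, 5.893). ∠EFS = 72.8° gives FS at -161.8° from the x-axis; with |FS| = 25.1, S = (-3.584, -1.947). ∠FST = 144.1° gives ST at 162.3° from the x-axis; with |ST| = 8.4, T = (-11.59, 0.6070). Then |AT| = |T − A| = 21.27.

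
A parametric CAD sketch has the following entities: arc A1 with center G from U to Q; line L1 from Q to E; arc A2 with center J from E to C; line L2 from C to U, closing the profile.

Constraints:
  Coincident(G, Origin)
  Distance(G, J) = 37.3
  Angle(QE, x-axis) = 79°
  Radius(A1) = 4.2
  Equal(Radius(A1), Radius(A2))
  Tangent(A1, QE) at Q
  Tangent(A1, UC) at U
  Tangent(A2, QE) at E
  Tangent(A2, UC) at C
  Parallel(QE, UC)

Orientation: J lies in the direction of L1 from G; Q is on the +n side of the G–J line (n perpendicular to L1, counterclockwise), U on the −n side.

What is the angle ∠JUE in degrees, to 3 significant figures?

6.27°

The slot axis is L1's direction at 79.0°, so u = (cos 79.0°, sin 79.0°) = (0.191, 0.982) and n = (−sin 79.0°, cos 79.0°) = (-0.982, 0.191). G is at the origin and J lies 37.3 along u from G, so J = 37.3·u = (7.12, 36.6). Tangency of A1 to both parallel lines with radius 4.2 puts Q and U at G ± 4.2·n: Q = (-4.12, 0.801), U = (4.12, -0.801). Equal radii place E and C the same way about J: E = J + 4.2·n = (2.99, 37.4), C = J − 4.2·n = (11.2, 35.8). Then cos ∠JUE = UJ·UE / (|UJ||UE|), giving 6.27°.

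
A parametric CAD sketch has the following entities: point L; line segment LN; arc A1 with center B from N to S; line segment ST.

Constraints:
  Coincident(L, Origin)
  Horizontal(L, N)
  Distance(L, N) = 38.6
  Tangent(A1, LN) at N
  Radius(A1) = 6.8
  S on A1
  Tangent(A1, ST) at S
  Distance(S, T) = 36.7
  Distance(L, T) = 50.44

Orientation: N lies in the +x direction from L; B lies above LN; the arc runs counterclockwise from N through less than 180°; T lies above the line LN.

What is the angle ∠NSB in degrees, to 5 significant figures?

30.974°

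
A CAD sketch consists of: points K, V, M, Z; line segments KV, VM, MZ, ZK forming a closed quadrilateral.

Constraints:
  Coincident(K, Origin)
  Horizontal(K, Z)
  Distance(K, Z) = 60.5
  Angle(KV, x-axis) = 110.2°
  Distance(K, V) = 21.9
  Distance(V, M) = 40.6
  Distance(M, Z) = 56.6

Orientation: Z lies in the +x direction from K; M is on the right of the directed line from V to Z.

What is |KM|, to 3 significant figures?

18.7

Checks: |VM| = 40.60 ✓; |MZ| = 56.60 ✓.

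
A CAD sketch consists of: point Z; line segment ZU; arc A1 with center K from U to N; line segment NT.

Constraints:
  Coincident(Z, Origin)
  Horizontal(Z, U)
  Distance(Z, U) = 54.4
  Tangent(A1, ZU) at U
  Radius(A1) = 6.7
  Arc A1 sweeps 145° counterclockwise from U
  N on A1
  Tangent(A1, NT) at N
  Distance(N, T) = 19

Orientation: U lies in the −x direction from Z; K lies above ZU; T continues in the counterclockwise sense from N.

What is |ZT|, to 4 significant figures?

70.04

Z is at the origin; Z and U share the same y with |ZU| = 54.4 and U on the −x side, so U = (-54.40, 0.000). Tangency of A1 to ZU means the radius KU is perpendicular to ZU, so K = U + (0, 6.7) = (-54.40, 6.700). On A1, U sits at bearing -90° from K; a 145° counterclockwise sweep puts N at bearing 55°, so N = K + 6.7·(cos 55°, sin 55°) = (-50.56, 12.19). The tangent condition forces KN to be normal to NT, so NT runs along (−sin 55°, cos 55°); with |NT| = 19.0, T = (-66.12, 23.09). Then |ZT| = |T − Z| = 70.04.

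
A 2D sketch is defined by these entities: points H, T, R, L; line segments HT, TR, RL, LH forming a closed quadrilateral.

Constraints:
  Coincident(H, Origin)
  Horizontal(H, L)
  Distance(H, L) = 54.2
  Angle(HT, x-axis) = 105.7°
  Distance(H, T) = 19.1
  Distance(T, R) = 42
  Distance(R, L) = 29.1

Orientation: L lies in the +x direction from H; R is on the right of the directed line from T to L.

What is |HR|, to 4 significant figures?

28.09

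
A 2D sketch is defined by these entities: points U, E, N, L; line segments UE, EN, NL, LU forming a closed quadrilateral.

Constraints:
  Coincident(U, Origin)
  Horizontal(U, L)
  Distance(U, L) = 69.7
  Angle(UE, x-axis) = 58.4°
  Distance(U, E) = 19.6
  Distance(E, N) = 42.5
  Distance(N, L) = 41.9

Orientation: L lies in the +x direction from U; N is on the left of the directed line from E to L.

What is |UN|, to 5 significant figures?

60.094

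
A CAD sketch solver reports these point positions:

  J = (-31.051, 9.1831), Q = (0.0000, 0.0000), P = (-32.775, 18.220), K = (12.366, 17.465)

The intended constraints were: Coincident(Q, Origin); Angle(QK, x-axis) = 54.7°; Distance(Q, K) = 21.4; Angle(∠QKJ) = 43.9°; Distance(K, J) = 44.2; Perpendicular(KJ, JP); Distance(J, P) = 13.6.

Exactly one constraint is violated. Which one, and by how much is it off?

Distance(J, P) = 13.6 — off by 4.40.

Q = (0.00, 0.00) ✓; QK at 54.70° ✓; |QK| = 21.40 ✓; ∠QKJ = 43.90° ✓; |KJ| = 44.20 ✓; ∠(KJ, JP) = 90.00° ✓; |JP| = 9.200 ✗.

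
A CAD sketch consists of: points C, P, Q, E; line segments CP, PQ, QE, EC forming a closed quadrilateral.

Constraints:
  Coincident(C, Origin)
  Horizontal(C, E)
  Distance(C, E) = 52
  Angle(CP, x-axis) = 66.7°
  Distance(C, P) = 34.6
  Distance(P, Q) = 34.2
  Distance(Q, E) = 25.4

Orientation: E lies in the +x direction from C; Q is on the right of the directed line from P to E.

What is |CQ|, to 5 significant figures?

26.600

C is at the origin; C and E share the same y with |CE| = 52.0 and E in +x, so E = (52.0, 0). CP runs at 66.7° with |CP| = 34.6, so P = (13.686, 31.778). Q is determined by |PQ| = 34.2 and |QE| = 25.4 together: it lies at the intersection of circle(P, 34.2) and circle(E, 25.4). With |PE| = 49.778, the foot of the radical line on PE is 30.157 from P and the perpendicular offset is √(34.2² − 30.157²) = 16.130. Taking the right-of-PE solution: Q = (26.600, 0.11029).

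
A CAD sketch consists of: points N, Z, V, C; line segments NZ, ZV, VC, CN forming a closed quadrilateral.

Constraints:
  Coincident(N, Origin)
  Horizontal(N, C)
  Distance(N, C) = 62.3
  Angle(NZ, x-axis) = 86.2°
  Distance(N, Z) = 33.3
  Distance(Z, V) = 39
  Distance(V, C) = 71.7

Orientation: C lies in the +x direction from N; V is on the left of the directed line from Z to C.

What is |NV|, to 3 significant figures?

68.6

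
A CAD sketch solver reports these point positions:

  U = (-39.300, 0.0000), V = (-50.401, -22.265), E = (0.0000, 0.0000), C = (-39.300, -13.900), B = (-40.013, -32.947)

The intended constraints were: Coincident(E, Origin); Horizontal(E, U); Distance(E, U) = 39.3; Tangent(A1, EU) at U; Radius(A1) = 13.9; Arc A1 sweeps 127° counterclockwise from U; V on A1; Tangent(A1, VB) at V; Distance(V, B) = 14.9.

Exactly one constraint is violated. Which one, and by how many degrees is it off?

Tangent(A1, VB) at V — off by 7.20°.

E = (0.00, 0.00) ✓; E.y = 0.00, U.y = 0.00 ✓; |EU| = 39.30 ✓; ∠(CU, UE) = 90.00° ✓; |CU| = 13.90 ✓; bearing(C→V) − bearing(C→U) = 127.0° ✓; |CV| = 13.90 ✓; ∠(CV, VB) = 82.80° ✗; |VB| = 14.90 ✓.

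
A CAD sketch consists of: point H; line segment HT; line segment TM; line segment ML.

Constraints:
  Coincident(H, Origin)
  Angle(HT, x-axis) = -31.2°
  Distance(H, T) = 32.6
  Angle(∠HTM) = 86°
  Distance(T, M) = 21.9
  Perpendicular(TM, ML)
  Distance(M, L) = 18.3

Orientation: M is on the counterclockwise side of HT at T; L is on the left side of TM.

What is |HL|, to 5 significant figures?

24.236

H is at the origin; HT runs at -31.2° with length 32.6, so T = 32.6·(cos -31.2°, sin -31.2°) = (27.885, -16.888). ∠HTM = 86.0°, so TM runs at -31.2° + (180° − 86.0°) = 62.800° from the x-axis; with |TM| = 21.9, M = T + 21.9·(cos 62.800°, sin 62.800°) = (37.895, 2.5905). TM ⟂ ML; with |ML| = 18.3 on the left of TM, L = M + 18.3·(-0.88942, 0.45710) = (21.619, 10.955). Then |HL| = |L − H| = 24.236.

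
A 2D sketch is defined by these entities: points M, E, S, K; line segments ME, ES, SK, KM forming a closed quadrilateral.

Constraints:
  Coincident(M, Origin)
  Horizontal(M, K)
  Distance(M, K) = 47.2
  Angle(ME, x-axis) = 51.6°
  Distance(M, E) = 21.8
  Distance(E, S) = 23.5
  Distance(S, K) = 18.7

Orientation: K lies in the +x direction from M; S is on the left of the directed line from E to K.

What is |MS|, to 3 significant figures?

40.2

Checks: |ES| = 23.50 ✓; |SK| = 18.70 ✓.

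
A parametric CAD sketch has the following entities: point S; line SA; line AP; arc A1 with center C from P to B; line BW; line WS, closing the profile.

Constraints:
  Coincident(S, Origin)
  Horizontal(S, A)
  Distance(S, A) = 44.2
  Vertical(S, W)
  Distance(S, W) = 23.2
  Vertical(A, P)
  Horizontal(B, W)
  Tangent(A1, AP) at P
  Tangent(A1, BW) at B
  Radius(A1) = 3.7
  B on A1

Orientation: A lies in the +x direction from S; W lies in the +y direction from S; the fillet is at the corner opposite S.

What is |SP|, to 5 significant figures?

48.310

S is at the origin; SA is horizontal with |SA| = 44.2 and A on the +x side, so A = (44.200, 0.0000). SW is vertical with |SW| = 23.2 and W on the +y side, so W = (0.0000, 23.200). The virtual corner opposite S is at (44.200, 23.200). Since A1 is tangent to AP there, CP ⟂ AP and since A1 is tangent to BW there, CB ⟂ BW, with radius 3.7, so the center C sits 3.7 in from both sides at C = (40.500, 19.500). That places the tangent points at P = (44.200, 19.500) on AP and B = (40.500, 23.200) on BW. Then |SP| = |P − S| = 48.310.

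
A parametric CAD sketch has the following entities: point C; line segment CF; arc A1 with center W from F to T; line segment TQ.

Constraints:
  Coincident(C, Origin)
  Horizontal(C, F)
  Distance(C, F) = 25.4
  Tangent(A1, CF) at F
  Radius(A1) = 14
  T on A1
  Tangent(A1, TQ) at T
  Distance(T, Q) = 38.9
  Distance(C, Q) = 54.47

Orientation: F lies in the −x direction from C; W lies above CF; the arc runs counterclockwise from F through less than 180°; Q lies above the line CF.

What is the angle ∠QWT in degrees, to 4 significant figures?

70.21°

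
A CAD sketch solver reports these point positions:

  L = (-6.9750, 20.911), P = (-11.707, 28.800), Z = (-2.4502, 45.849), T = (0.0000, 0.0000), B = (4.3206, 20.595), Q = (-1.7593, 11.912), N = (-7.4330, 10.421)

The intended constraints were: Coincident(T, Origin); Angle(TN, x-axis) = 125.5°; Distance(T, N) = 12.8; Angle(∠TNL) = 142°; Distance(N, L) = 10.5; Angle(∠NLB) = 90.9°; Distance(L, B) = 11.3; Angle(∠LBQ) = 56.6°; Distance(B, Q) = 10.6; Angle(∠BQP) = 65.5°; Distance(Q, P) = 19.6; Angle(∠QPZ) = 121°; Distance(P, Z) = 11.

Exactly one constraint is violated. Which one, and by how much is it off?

Distance(P, Z) = 11 — off by 8.40.

T = (0.00, 0.00) ✓; TN at 125.5° ✓; |TN| = 12.80 ✓; ∠TNL = 142.0° ✓; |NL| = 10.50 ✓; ∠NLB = 90.90° ✓; |LB| = 11.30 ✓; ∠LBQ = 56.60° ✓; |BQ| = 10.60 ✓; ∠BQP = 65.50° ✓; |QP| = 19.60 ✓; ∠QPZ = 121.0° ✓; |PZ| = 19.40 ✗.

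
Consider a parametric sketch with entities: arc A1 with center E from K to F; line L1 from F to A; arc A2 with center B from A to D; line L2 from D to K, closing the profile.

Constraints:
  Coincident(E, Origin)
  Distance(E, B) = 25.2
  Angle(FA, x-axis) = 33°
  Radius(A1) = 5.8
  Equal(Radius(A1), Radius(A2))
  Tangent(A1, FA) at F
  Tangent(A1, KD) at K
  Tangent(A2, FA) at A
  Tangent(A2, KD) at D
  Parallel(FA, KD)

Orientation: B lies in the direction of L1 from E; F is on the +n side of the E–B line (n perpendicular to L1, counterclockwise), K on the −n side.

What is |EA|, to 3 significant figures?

25.9

The slot axis is L1's direction at 33.0°, so u = (cos 33.0°, sin 33.0°) = (0.839, 0.545) and n = (−sin 33.0°, cos 33.0°) = (-0.545, 0.839). E is at the origin and B lies 25.2 along u from E, so B = 25.2·u = (21.1, 13.7). Tangency of A1 to both parallel lines with radius 5.8 puts F and K at E ± 5.8·n: F = (-3.16, 4.86), K = (3.16, -4.86). Equal radii place A and D the same way about B: A = B + 5.8·n = (18.0, 18.6), D = B − 5.8·n = (24.3, 8.86). Then |EA| = |A − E| = 25.9.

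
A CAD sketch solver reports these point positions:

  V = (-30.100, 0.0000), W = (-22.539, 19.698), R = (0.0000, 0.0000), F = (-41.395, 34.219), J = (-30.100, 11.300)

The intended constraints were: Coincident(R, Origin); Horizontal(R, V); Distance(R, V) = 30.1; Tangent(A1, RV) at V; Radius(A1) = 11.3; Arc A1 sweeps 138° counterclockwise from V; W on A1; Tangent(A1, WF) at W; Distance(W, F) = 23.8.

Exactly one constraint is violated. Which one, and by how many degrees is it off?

Tangent(A1, WF) at W — off by 4.40°.

R = (0.00, 0.00) ✓; R.y = 0.00, V.y = 0.00 ✓; |RV| = 30.10 ✓; ∠(JV, VR) = 90.00° ✓; |JV| = 11.30 ✓; bearing(J→W) − bearing(J→V) = 138.0° ✓; |JW| = 11.30 ✓; ∠(JW, WF) = 85.60° ✗; |WF| = 23.80 ✓.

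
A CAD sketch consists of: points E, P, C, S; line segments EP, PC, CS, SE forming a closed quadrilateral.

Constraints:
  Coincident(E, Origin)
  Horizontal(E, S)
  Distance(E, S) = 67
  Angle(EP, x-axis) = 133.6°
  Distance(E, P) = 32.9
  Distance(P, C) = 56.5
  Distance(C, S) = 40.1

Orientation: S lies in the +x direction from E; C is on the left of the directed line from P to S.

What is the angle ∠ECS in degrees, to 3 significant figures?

112°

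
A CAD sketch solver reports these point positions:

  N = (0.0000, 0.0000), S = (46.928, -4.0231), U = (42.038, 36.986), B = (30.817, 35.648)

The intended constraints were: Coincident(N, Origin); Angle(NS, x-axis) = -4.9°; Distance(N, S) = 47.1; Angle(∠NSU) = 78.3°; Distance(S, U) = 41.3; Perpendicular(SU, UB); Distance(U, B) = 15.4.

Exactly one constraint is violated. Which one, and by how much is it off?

Distance(U, B) = 15.4 — off by 4.10.

N = (0.00, 0.00) ✓; NS at -4.900° ✓; |NS| = 47.10 ✓; ∠NSU = 78.30° ✓; |SU| = 41.30 ✓; ∠(SU, UB) = 90.00° ✓; |UB| = 11.30 ✗.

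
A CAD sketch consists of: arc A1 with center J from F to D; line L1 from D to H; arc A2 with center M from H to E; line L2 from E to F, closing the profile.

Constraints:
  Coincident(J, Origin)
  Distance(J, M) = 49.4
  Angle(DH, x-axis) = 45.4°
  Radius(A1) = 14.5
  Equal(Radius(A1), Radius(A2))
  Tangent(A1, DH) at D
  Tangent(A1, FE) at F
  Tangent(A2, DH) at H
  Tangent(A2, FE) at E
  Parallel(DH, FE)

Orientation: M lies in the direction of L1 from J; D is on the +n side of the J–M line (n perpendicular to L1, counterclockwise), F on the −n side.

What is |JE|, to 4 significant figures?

51.48

The slot axis is L1's direction at 45.4°, so u = (cos 45.4°, sin 45.4°) = (0.7022, 0.7120) and n = (−sin 45.4°, cos 45.4°) = (-0.7120, 0.7022). J is at the origin and M lies 49.4 along u from J, so M = 49.4·u = (34.69, 35.17). Tangency of A1 to both parallel lines with radius 14.5 puts D and F at J ± 14.5·n: D = (-10.32, 10.18), F = (10.32, -10.18). Equal radii place H and E the same way about M: H = M + 14.5·n = (24.36, 45.36), E = M − 14.5·n = (45.01, 24.99). Then |JE| = |E − J| = 51.48.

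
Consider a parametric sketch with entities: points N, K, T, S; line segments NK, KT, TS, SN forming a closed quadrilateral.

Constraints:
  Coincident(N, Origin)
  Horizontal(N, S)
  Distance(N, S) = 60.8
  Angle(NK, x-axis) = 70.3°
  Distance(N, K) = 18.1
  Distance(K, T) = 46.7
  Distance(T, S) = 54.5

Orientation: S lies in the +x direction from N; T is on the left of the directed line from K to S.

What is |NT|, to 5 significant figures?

63.529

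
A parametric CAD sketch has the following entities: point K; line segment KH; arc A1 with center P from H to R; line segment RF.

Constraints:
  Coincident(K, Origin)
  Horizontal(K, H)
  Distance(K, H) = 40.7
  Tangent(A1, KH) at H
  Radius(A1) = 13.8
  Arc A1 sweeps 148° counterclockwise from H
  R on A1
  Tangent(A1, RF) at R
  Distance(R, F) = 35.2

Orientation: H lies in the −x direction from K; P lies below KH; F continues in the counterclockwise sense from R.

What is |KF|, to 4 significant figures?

47.75

K is at the origin; K and H share the same y with |KH| = 40.7 and H on the −x side, so H = (-40.70, 0.000). Tangency of A1 to KH means the radius PH is perpendicular to KH, so P = H + (0, -13.8) = (-40.70, -13.80). On A1, H sits at bearing 90° from P; a 148° counterclockwise sweep puts R at bearing 238°, so R = P + 13.8·(cos 238°, sin 238°) = (-48.01, -25.50). Tangency of A1 to RF means the radius PR is perpendicular to RF, so RF runs along (−sin 238°, cos 238°); with |RF| = 35.2, F = (-18.16, -44.16). Then |KF| = |F − K| = 47.75.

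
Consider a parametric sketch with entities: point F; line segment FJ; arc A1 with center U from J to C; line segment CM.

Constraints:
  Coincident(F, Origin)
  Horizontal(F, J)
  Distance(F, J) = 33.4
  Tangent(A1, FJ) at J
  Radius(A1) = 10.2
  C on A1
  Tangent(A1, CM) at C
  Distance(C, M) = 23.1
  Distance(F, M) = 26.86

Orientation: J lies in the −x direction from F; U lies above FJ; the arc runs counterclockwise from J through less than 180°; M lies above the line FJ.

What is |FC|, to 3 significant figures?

25.3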